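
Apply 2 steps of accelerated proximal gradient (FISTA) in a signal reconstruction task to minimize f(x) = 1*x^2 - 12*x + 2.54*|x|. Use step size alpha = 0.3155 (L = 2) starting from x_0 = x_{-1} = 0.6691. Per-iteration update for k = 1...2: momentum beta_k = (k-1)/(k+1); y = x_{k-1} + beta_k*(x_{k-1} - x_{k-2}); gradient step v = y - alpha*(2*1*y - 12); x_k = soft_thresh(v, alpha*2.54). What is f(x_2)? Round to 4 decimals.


FISTA on f(x) = 1*x^2 - 12*x + 2.54*|x|
L = 2, alpha = 0.3155
Iteration 1: beta = 0.0, y = 0.6691 + 0.0*(0.6691 - 0.6691) = 0.6691
  grad(y) = -10.6618, v = y - alpha*grad = 4.0329
  prox(v) = soft_thresh(4.0329, 0.8014) = 3.2315
Iteration 2: beta = 0.3333, y = 3.2315 + 0.3333*(3.2315 - 0.6691) = 4.0857
  grad(y) = -3.8287, v = y - alpha*grad = 5.2936
  prox(v) = soft_thresh(5.2936, 0.8014) = 4.4922
f(x_2) = 1*4.4922^2 - 12*4.4922 + 2.54*|4.4922| = -22.3164


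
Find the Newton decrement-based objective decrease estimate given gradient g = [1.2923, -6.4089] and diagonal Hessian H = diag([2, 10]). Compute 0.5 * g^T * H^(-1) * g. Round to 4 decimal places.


Step 1: H is diagonal, so H^(-1) * g = [0.6462, -0.6409].
Step 2: g^T H^(-1) g = sum_i g_i^2 / H_ii
  = (1.2923)^2/2 + (-6.4089)^2/10
  = 0.835 + 4.1074 = 4.9424
Step 3: Objective decrease = 0.5 * g^T H^(-1) g = 2.4712


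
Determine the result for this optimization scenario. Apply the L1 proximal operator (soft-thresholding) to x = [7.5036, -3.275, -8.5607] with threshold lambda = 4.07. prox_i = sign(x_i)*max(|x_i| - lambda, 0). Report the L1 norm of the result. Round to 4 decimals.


Soft-thresholding with lambda = 4.07:
prox(7.5036) = sign(7.5036)*max(|7.5036| - 4.07, 0) = 3.4336
prox(-3.275) = sign(-3.275)*max(|-3.275| - 4.07, 0) = 0.0
prox(-8.5607) = sign(-8.5607)*max(|-8.5607| - 4.07, 0) = -4.4907
prox(x) = [3.4336, 0.0, -4.4907]
||prox(x)||_1 = 3.4336 + 0.0 + 4.4907 = 7.9243


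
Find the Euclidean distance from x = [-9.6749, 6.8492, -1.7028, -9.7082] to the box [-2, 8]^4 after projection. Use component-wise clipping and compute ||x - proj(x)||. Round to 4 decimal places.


Project each component onto [-2, 8].
clip(-9.6749) = -2.0, clip(6.8492) = 6.8492, clip(-1.7028) = -1.7028, clip(-9.7082) = -2.0
Projection = [-2.0, 6.8492, -1.7028, -2.0]
Squared diffs: [58.9041, 0.0, 0.0, 59.4163]
Distance = sqrt(118.3204) = 10.8775


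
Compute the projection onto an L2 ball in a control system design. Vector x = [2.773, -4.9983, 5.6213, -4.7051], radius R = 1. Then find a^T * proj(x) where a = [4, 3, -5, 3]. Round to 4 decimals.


Step 1: Compute ||x|| (intermediates to 6 decimals).
||x|| = sqrt(2.773^2 + (-4.9983)^2 + 5.6213^2 + (-4.7051)^2) = 9.295672
Step 2: Project.
Since ||x|| > R, scale = R/||x|| = 1/9.295672 = 0.107577, proj(x) = scale * x
proj(x) = [0.298311, -0.537702, 0.604723, -0.506161]
Step 3: Dot product.
a^T * proj(x) = 4*0.298311 + 3*(-0.537702) - 5*0.604723 + 3*(-0.506161) = -4.962


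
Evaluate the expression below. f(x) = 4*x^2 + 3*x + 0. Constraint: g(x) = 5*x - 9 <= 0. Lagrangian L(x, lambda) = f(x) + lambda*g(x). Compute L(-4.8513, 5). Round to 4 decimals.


Step 1: Evaluate f(x).
f(-4.8513) = 4*(-4.8513)^2 + 3*(-4.8513) + 0 = 79.5865
Step 2: Evaluate g(x).
g(-4.8513) = 5*-4.8513 - 9 = -33.2565
Step 3: Compute Lagrangian.
L = 79.5865 + 5*-33.2565 = -86.696


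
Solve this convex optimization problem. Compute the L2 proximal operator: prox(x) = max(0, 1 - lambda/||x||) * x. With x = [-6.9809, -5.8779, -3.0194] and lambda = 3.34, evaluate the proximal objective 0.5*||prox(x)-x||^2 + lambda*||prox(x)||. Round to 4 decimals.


Step 1: Compute ||x||.
||x|| = 9.6125
Step 2: Compute scaling factor.
scale = max(0, 1 - 3.34/9.6125) = 0.6525
Step 3: prox(x) = [-4.5553, -3.8355, -1.9703]
||prox(x)|| = 6.2725
Step 4: Proximal objective.
0.5*||prox-x||^2 = 5.5778
lambda*||prox|| = 20.9502
Total = 26.5278


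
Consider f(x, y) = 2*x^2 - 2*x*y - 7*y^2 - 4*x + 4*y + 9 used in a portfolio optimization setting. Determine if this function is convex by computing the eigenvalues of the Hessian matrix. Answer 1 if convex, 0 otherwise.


The Hessian of f(x,y) = 2*x^2 - 2*x*y - 7*y^2 - 4*x + 4*y + 9 is:
H = [[4, -2], [-2, -14]]
Trace = 4 - 14 = -10
Determinant = 4*-14 - (-2)^2 = -60
Discriminant = (-10)^2 - 4*-60 = 340.0
Eigenvalues: lambda_1 = -14.2195, lambda_2 = 4.2195
The function is not convex.

0


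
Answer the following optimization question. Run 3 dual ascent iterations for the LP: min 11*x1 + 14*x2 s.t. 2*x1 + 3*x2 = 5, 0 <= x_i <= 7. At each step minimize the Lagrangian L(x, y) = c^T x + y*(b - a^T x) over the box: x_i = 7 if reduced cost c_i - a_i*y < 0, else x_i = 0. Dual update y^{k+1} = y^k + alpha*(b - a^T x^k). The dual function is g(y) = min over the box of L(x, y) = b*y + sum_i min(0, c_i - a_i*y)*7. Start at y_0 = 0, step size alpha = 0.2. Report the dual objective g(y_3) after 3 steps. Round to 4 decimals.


Dual ascent for LP: min 11*x1 + 14*x2, 2*x1 + 3*x2 = 5, 0 <= x_i <= 7
Step 1: y^k = 0.0, reduced costs: (11.0, 14.0)
  x^k = (0.0, 0.0), subgradient = b - a^T x = 5.0
  y^{k+1} = 0.0 + 0.2*5.0 = 1.0
Step 2: y^k = 1.0, reduced costs: (9.0, 11.0)
  x^k = (0.0, 0.0), subgradient = b - a^T x = 5.0
  y^{k+1} = 1.0 + 0.2*5.0 = 2.0
Step 3: y^k = 2.0, reduced costs: (7.0, 8.0)
  x^k = (0.0, 0.0), subgradient = b - a^T x = 5.0
  y^{k+1} = 2.0 + 0.2*5.0 = 3.0
Dual objective at y_3 = 3.0: reduced costs (5.0, 5.0), box minimizer x = (0.0, 0.0)
g(y_3) = b*y + (c1 - a1*y)*x1 + (c2 - a2*y)*x2 = 5*3.0 + 5.0*0.0 + 5.0*0.0 = 15.0 + 0.0 + 0.0 = 15.0


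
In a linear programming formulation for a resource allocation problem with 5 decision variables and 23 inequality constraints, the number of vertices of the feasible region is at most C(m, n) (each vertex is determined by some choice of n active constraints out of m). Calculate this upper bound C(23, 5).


Each vertex corresponds to some choice of n active constraints out of m, so the number of vertices is at most C(m, n) = m! / (n!(m-n)!).
m = 23, n = 5
Numerator: 23 * 22 * 21 * 20 * 19
Denominator: 5! = 120
C(23, 5) = 33649


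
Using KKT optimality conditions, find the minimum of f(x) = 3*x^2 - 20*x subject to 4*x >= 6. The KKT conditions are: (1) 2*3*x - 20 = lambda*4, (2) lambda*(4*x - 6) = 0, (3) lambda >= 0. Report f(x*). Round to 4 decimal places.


Step 1: Try lambda = 0 (constraint inactive).
Stationarity: 2*3*x - 20 = 0
x* = 20/(2*3) = 10/3 = 3.3333 (rounded; the exact value 10/3 is used below)
Check constraint: 4*3.3333 = 13.3332 >= 6 -- satisfied.
Step 2: Compute optimal value.
f(x*) = 3*(10/3)^2 - 20*(10/3) = -33.3333


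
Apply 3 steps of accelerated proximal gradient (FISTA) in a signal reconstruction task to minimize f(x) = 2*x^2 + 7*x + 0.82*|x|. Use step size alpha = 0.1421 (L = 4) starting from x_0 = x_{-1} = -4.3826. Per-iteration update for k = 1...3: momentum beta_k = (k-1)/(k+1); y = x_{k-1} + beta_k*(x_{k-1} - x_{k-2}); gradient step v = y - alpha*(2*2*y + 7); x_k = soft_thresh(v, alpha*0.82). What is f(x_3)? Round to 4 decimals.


FISTA on f(x) = 2*x^2 + 7*x + 0.82*|x|
L = 4, alpha = 0.1421
Iteration 1: beta = 0.0, y = -4.3826 + 0.0*(-4.3826 + 4.3826) = -4.3826
  grad(y) = -10.5304, v = y - alpha*grad = -2.8862
  prox(v) = soft_thresh(-2.8862, 0.1165) = -2.7697
Iteration 2: beta = 0.3333, y = -2.7697 + 0.3333*(-2.7697 + 4.3826) = -2.2321
  grad(y) = -1.9283, v = y - alpha*grad = -1.9581
  prox(v) = soft_thresh(-1.9581, 0.1165) = -1.8415
Iteration 3: beta = 0.5, y = -1.8415 + 0.5*(-1.8415 + 2.7697) = -1.3775
  grad(y) = 1.4902, v = y - alpha*grad = -1.5892
  prox(v) = soft_thresh(-1.5892, 0.1165) = -1.4727
f(x_3) = 2*(-1.4727)^2 + 7*(-1.4727) + 0.82*|-1.4727| = -4.7636


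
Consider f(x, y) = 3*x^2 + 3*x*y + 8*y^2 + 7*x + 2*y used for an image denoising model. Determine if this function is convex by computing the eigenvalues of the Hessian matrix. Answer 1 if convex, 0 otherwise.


The Hessian of f(x,y) = 3*x^2 + 3*x*y + 8*y^2 + 7*x + 2*y is:
H = [[6, 3], [3, 16]]
Trace = 6 + 16 = 22
Determinant = 6*16 - (3)^2 = 87
Discriminant = (22)^2 - 4*87 = 136.0
Eigenvalues: lambda_1 = 5.169, lambda_2 = 16.831
The function is convex.

1


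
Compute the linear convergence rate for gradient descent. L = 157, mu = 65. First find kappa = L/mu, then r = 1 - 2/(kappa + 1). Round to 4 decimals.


Step 1: Compute the condition number.
kappa = L/mu = 157/65 = 2.4154
Step 2: Compute the convergence rate.
r = 1 - 2/(kappa + 1) = 1 - 2*mu/(L + mu) = (L - mu)/(L + mu) = 92/222 = 0.4144


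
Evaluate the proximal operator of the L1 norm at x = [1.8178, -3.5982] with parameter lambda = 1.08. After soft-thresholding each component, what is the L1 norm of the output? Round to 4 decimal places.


Soft-thresholding with lambda = 1.08:
prox(1.8178) = sign(1.8178)*max(|1.8178| - 1.08, 0) = 0.7378
prox(-3.5982) = sign(-3.5982)*max(|-3.5982| - 1.08, 0) = -2.5182
prox(x) = [0.7378, -2.5182]
||prox(x)||_1 = 0.7378 + 2.5182 = 3.256


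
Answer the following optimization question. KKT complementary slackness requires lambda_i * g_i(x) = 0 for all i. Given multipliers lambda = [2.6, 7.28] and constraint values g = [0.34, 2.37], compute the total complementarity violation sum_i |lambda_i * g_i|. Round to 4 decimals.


KKT complementary slackness check:
lambda_1 * g_1 = 2.6 * 0.34 = 0.884
lambda_2 * g_2 = 7.28 * 2.37 = 17.2536
Total violation = 0.884 + 17.2536 = 18.1376


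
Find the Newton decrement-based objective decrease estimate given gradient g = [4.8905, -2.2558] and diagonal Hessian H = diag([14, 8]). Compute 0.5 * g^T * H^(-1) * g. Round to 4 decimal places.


Step 1: H is diagonal, so H^(-1) * g = [0.3493, -0.282].
Step 2: g^T H^(-1) g = sum_i g_i^2 / H_ii
  = (4.8905)^2/14 + (-2.2558)^2/8
  = 1.7084 + 0.6361 = 2.3444
Step 3: Objective decrease = 0.5 * g^T H^(-1) g = 1.1722


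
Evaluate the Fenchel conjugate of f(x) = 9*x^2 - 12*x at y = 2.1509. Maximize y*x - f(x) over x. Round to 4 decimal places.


f*(y) = sup_x {y*x - a*x^2 - b*x} = sup_x {(y-b)*x - a*x^2}
FOC: (y - b) - 2a*x = 0 => x* = (y - b)/(2a)
x* = (2.1509 + 12)/(2*9) = 0.7862
f*(2.1509) = (y-b)^2/(4a) = (2.1509 + 12)^2/(4*9)
= 200.248/36 = 5.5624


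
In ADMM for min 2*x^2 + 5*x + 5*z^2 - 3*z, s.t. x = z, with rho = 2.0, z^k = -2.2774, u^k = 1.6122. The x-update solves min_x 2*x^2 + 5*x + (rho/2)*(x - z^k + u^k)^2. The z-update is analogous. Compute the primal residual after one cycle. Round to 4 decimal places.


ADMM iteration with rho = 2.0, z^k = -2.2774, u^k = 1.6122
Step 1: x-update.
Minimize 2*x^2 + 5*x + (2.0/2)*(x + 2.2774 + 1.6122)^2
FOC: (2*2 + 2.0)*x = -5 + 2.0*(-2.2774 - 1.6122)
x^{k+1} = -2.1299
Step 2: z-update.
Minimize 5*z^2 - 3*z + (2.0/2)*(-2.1299 - z + 1.6122)^2
FOC: (2*5 + 2.0)*z = 3 + 2.0*(-2.1299 + 1.6122)
z^{k+1} = 0.1637
Step 3: u-update.
u^{k+1} = 1.6122 - 2.1299 - 0.1637 = -0.6814
Step 4: Primal residual = |-2.1299 - 0.1637| = 2.2936


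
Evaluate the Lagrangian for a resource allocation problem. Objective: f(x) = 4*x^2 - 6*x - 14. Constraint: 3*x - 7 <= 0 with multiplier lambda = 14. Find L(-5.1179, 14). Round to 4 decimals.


Step 1: Evaluate f(x).
f(-5.1179) = 4*(-5.1179)^2 - 6*(-5.1179) - 14 = 121.479
Step 2: Evaluate g(x).
g(-5.1179) = 3*-5.1179 - 7 = -22.3537
Step 3: Compute Lagrangian.
L = 121.479 + 14*-22.3537 = -191.4728


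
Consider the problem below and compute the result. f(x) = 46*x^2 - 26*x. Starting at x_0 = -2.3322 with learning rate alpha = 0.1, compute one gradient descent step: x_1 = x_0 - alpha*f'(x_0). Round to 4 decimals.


We compute the gradient at x_0 and apply the update.
f'(x) = 92*x - 26
f'(-2.3322) = 92*-2.3322 - 26 = -240.5624
x_1 = -2.3322 - 0.1*-240.5624 = 21.724


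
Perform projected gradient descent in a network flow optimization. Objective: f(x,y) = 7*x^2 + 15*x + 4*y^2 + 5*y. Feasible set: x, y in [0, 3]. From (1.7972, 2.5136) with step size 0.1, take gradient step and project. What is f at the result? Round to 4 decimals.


Step 1: Compute gradient at (1.7972, 2.5136).
grad_x = 2*7*1.7972 + 15 = 40.1608
grad_y = 2*4*2.5136 + 5 = 25.1088
Step 2: Gradient step.
x_raw = 1.7972 - 0.1*40.1608 = -2.2189
y_raw = 2.5136 - 0.1*25.1088 = 0.0027
Step 3: Project onto [0, 3].
x_proj = clip(-2.2189) = 0.0
y_proj = clip(0.0027) = 0.0027
Step 4: Evaluate f.
f(0.0, 0.0027) = 0.0136


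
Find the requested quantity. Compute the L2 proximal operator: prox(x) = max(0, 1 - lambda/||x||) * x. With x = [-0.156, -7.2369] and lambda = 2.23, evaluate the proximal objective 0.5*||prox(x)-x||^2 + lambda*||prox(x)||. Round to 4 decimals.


Step 1: Compute ||x||.
||x|| = 7.2386
Step 2: Compute scaling factor.
scale = max(0, 1 - 2.23/7.2386) = 0.6919
Step 3: prox(x) = [-0.1079, -5.0074]
||prox(x)|| = 5.0086
Step 4: Proximal objective.
0.5*||prox-x||^2 = 2.4865
lambda*||prox|| = 11.1692
Total = 13.6556


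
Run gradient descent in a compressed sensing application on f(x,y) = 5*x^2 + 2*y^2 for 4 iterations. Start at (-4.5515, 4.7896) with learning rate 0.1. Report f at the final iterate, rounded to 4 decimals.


Gradient descent on f(x,y) = 5*x^2 + 2*y^2.
Starting point: (-4.5515, 4.7896), alpha = 0.1
Step 1: grad_x = 2*5*-4.5515 = -45.515, grad_y = 2*2*4.7896 = 19.1584
  x_1 = -4.5515 - 0.1*-45.515 = 0.0
  y_1 = 4.7896 - 0.1*19.1584 = 2.8738
Step 2: grad_x = 2*5*0.0 = 0.0, grad_y = 2*2*2.8738 = 11.495
  x_2 = 0.0 - 0.1*0.0 = 0.0
  y_2 = 2.8738 - 0.1*11.495 = 1.7243
Step 3: grad_x = 2*5*0.0 = 0.0, grad_y = 2*2*1.7243 = 6.897
  x_3 = 0.0 - 0.1*0.0 = 0.0
  y_3 = 1.7243 - 0.1*6.897 = 1.0346
Step 4: grad_x = 2*5*0.0 = 0.0, grad_y = 2*2*1.0346 = 4.1382
  x_4 = 0.0 - 0.1*0.0 = 0.0
  y_4 = 1.0346 - 0.1*4.1382 = 0.6207
f(0.0, 0.6207) = 5*0.0^2 + 2*0.6207^2 = 0.7706


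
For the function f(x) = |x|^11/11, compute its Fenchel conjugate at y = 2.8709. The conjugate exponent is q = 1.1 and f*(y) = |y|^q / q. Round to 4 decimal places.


The conjugate exponent q satisfies 1/p + 1/q = 1.
p = 11, so q = 11/(11 - 1) = 1.1
|y|^q = 2.8709^1.1 = 3.1902
f*(2.8709) = 3.1902 / 1.1 = 2.9002


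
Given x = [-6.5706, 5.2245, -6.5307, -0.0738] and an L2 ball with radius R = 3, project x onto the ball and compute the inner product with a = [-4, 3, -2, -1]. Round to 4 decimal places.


Step 1: Compute ||x|| (intermediates to 6 decimals).
||x|| = sqrt((-6.5706)^2 + 5.2245^2 + (-6.5307)^2 + (-0.0738)^2) = 10.635961
Step 2: Project.
Since ||x|| > R, scale = R/||x|| = 3/10.635961 = 0.282062, proj(x) = scale * x
proj(x) = [-1.853317, 1.473633, -1.842062, -0.020816]
Step 3: Dot product.
a^T * proj(x) = -4*(-1.853317) + 3*1.473633 - 2*(-1.842062) - 1*(-0.020816) = 15.5391


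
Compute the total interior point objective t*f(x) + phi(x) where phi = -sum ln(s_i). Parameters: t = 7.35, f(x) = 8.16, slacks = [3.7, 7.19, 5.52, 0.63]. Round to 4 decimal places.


Step 1: Compute log-barrier.
ln values: [1.3083, 1.9727, 1.7084, -0.462]
phi = -(1.3083 + 1.9727 + 1.7084 - 0.462) = -4.5274
Step 2: Compute augmented objective.
t*f(x) = 7.35*8.16 = 59.976
Total = 59.976 - 4.5274 = 55.4486


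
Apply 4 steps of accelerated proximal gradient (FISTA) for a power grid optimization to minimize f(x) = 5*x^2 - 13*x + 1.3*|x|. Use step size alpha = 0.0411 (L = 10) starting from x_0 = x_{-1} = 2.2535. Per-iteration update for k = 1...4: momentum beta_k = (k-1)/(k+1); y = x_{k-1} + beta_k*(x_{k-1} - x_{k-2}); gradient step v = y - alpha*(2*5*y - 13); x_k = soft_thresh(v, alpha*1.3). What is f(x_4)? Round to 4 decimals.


FISTA on f(x) = 5*x^2 - 13*x + 1.3*|x|
L = 10, alpha = 0.0411
Iteration 1: beta = 0.0, y = 2.2535 + 0.0*(2.2535 - 2.2535) = 2.2535
  grad(y) = 9.535, v = y - alpha*grad = 1.8616
  prox(v) = soft_thresh(1.8616, 0.0534) = 1.8082
Iteration 2: beta = 0.3333, y = 1.8082 + 0.3333*(1.8082 - 2.2535) = 1.6597
  grad(y) = 3.5974, v = y - alpha*grad = 1.5119
  prox(v) = soft_thresh(1.5119, 0.0534) = 1.4585
Iteration 3: beta = 0.5, y = 1.4585 + 0.5*(1.4585 - 1.8082) = 1.2836
  grad(y) = -0.164, v = y - alpha*grad = 1.2903
  prox(v) = soft_thresh(1.2903, 0.0534) = 1.2369
Iteration 4: beta = 0.6, y = 1.2369 + 0.6*(1.2369 - 1.4585) = 1.104
  grad(y) = -1.9602, v = y - alpha*grad = 1.1845
  prox(v) = soft_thresh(1.1845, 0.0534) = 1.1311
f(x_4) = 5*1.1311^2 - 13*1.1311 + 1.3*|1.1311| = -6.8369


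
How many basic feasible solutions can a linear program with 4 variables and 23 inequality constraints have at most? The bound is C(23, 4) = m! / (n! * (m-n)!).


Each vertex corresponds to some choice of n active constraints out of m, so the number of vertices is at most C(m, n) = m! / (n!(m-n)!).
m = 23, n = 4
Numerator: 23 * 22 * 21 * 20
Denominator: 4! = 24
C(23, 4) = 8855


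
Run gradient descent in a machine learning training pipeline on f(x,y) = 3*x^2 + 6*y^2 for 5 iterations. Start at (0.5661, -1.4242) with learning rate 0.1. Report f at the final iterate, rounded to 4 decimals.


Gradient descent on f(x,y) = 3*x^2 + 6*y^2.
Starting point: (0.5661, -1.4242), alpha = 0.1
Step 1: grad_x = 2*3*0.5661 = 3.3966, grad_y = 2*6*-1.4242 = -17.0904
  x_1 = 0.5661 - 0.1*3.3966 = 0.2264
  y_1 = -1.4242 - 0.1*-17.0904 = 0.2848
Step 2: grad_x = 2*3*0.2264 = 1.3586, grad_y = 2*6*0.2848 = 3.4181
  x_2 = 0.2264 - 0.1*1.3586 = 0.0906
  y_2 = 0.2848 - 0.1*3.4181 = -0.057
Step 3: grad_x = 2*3*0.0906 = 0.5435, grad_y = 2*6*-0.057 = -0.6836
  x_3 = 0.0906 - 0.1*0.5435 = 0.0362
  y_3 = -0.057 - 0.1*-0.6836 = 0.0114
Step 4: grad_x = 2*3*0.0362 = 0.2174, grad_y = 2*6*0.0114 = 0.1367
  x_4 = 0.0362 - 0.1*0.2174 = 0.0145
  y_4 = 0.0114 - 0.1*0.1367 = -0.0023
Step 5: grad_x = 2*3*0.0145 = 0.087, grad_y = 2*6*-0.0023 = -0.0273
  x_5 = 0.0145 - 0.1*0.087 = 0.0058
  y_5 = -0.0023 - 0.1*-0.0273 = 0.0005
f(0.0058, 0.0005) = 3*0.0058^2 + 6*0.0005^2 = 0.0001


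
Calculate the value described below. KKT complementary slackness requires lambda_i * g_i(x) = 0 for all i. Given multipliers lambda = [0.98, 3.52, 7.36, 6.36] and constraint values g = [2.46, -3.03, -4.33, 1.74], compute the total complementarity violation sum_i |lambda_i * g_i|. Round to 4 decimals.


KKT complementary slackness check:
lambda_1 * g_1 = 0.98 * 2.46 = 2.4108
lambda_2 * g_2 = 3.52 * -3.03 = -10.6656
lambda_3 * g_3 = 7.36 * -4.33 = -31.8688
lambda_4 * g_4 = 6.36 * 1.74 = 11.0664
Total violation = 2.4108 + 10.6656 + 31.8688 + 11.0664 = 56.0116


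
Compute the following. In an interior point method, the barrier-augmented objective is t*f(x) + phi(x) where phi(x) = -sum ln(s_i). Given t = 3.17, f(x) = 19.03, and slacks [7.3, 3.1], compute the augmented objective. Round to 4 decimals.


Step 1: Compute log-barrier.
ln values: [1.9879, 1.1314]
phi = -(1.9879 + 1.1314) = -3.1193
Step 2: Compute augmented objective.
t*f(x) = 3.17*19.03 = 60.3251
Total = 60.3251 - 3.1193 = 57.2058


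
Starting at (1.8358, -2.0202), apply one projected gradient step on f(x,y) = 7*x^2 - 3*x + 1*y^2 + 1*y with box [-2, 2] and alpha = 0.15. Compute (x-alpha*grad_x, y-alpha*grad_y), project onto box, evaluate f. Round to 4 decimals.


Step 1: Compute gradient at (1.8358, -2.0202).
grad_x = 2*7*1.8358 - 3 = 22.7012
grad_y = 2*1*-2.0202 + 1 = -3.0404
Step 2: Gradient step.
x_raw = 1.8358 - 0.15*22.7012 = -1.5694
y_raw = -2.0202 - 0.15*-3.0404 = -1.5641
Step 3: Project onto [-2, 2].
x_proj = clip(-1.5694) = -1.5694
y_proj = clip(-1.5641) = -1.5641
Step 4: Evaluate f.
f(-1.5694, -1.5641) = 22.8312


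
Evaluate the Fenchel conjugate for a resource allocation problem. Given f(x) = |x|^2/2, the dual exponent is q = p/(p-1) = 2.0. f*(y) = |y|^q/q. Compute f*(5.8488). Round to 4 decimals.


The conjugate exponent q satisfies 1/p + 1/q = 1.
p = 2, so q = 2/(2 - 1) = 2.0
|y|^q = 5.8488^2.0 = 34.2085
f*(5.8488) = 34.2085 / 2.0 = 17.1042


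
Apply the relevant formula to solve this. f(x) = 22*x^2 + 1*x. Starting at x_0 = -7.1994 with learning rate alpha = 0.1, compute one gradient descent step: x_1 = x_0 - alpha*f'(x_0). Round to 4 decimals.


We compute the gradient at x_0 and apply the update.
f'(x) = 44*x + 1
f'(-7.1994) = 44*-7.1994 + 1 = -315.7736
x_1 = -7.1994 - 0.1*-315.7736 = 24.378


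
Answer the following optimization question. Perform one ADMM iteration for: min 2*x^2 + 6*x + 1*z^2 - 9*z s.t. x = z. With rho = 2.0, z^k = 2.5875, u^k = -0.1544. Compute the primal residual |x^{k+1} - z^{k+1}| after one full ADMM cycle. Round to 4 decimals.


ADMM iteration with rho = 2.0, z^k = 2.5875, u^k = -0.1544
Step 1: x-update.
Minimize 2*x^2 + 6*x + (2.0/2)*(x - 2.5875 - 0.1544)^2
FOC: (2*2 + 2.0)*x = -6 + 2.0*(2.5875 + 0.1544)
x^{k+1} = -0.086
Step 2: z-update.
Minimize 1*z^2 - 9*z + (2.0/2)*(-0.086 - z - 0.1544)^2
FOC: (2*1 + 2.0)*z = 9 + 2.0*(-0.086 - 0.1544)
z^{k+1} = 2.1298
Step 3: u-update.
u^{k+1} = -0.1544 - 0.086 - 2.1298 = -2.3702
Step 4: Primal residual = |-0.086 - 2.1298| = 2.2158


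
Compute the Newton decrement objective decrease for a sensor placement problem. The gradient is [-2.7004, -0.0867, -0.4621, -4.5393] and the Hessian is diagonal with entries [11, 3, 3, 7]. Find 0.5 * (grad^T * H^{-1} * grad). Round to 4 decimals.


Step 1: H is diagonal, so H^(-1) * g = [-0.2455, -0.0289, -0.154, -0.6485].
Step 2: g^T H^(-1) g = sum_i g_i^2 / H_ii
  = (-2.7004)^2/11 + (-0.0867)^2/3 + (-0.4621)^2/3 + (-4.5393)^2/7
  = 0.6629 + 0.0025 + 0.0712 + 2.9436 = 3.6802
Step 3: Objective decrease = 0.5 * g^T H^(-1) g = 1.8401


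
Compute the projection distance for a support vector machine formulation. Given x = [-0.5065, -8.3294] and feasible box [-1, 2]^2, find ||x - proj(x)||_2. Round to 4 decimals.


Project each component onto [-1, 2].
clip(-0.5065) = -0.5065, clip(-8.3294) = -1.0
Projection = [-0.5065, -1.0]
Squared diffs: [0.0, 53.7201]
Distance = sqrt(53.7201) = 7.3294


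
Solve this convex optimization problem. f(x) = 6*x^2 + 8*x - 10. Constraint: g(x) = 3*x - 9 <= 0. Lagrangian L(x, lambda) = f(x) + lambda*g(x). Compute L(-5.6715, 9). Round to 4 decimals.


Step 1: Evaluate f(x).
f(-5.6715) = 6*(-5.6715)^2 + 8*(-5.6715) - 10 = 137.6235
Step 2: Evaluate g(x).
g(-5.6715) = 3*-5.6715 - 9 = -26.0145
Step 3: Compute Lagrangian.
L = 137.6235 + 9*-26.0145 = -96.507


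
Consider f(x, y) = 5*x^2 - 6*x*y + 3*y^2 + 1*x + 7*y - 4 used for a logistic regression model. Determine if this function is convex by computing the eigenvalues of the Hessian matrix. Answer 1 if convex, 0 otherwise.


The Hessian of f(x,y) = 5*x^2 - 6*x*y + 3*y^2 + 1*x + 7*y - 4 is:
H = [[10, -6], [-6, 6]]
Trace = 10 + 6 = 16
Determinant = 10*6 - (-6)^2 = 24
Discriminant = (16)^2 - 4*24 = 160.0
Eigenvalues: lambda_1 = 1.6754, lambda_2 = 14.3246
The function is convex.

1


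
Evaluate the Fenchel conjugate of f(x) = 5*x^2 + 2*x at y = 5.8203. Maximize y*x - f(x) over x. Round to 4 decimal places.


f*(y) = sup_x {y*x - a*x^2 - b*x} = sup_x {(y-b)*x - a*x^2}
FOC: (y - b) - 2a*x = 0 => x* = (y - b)/(2a)
x* = (5.8203 - 2)/(2*5) = 0.382
f*(5.8203) = (y-b)^2/(4a) = (5.8203 - 2)^2/(4*5)
= 14.5947/20 = 0.7297


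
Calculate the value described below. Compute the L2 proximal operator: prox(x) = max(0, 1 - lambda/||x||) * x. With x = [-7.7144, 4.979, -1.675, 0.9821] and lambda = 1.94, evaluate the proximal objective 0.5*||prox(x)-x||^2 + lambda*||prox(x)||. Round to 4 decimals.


Step 1: Compute ||x||.
||x|| = 9.3847
Step 2: Compute scaling factor.
scale = max(0, 1 - 1.94/9.3847) = 0.7933
Step 3: prox(x) = [-6.1197, 3.9497, -1.3287, 0.7791]
||prox(x)|| = 7.4447
Step 4: Proximal objective.
0.5*||prox-x||^2 = 1.8818
lambda*||prox|| = 14.4427
Total = 16.3245


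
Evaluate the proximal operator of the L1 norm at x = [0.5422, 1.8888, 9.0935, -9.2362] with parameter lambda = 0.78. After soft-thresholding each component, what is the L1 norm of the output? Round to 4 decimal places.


Soft-thresholding with lambda = 0.78:
prox(0.5422) = sign(0.5422)*max(|0.5422| - 0.78, 0) = 0.0
prox(1.8888) = sign(1.8888)*max(|1.8888| - 0.78, 0) = 1.1088
prox(9.0935) = sign(9.0935)*max(|9.0935| - 0.78, 0) = 8.3135
prox(-9.2362) = sign(-9.2362)*max(|-9.2362| - 0.78, 0) = -8.4562
prox(x) = [0.0, 1.1088, 8.3135, -8.4562]
||prox(x)||_1 = 0.0 + 1.1088 + 8.3135 + 8.4562 = 17.8785


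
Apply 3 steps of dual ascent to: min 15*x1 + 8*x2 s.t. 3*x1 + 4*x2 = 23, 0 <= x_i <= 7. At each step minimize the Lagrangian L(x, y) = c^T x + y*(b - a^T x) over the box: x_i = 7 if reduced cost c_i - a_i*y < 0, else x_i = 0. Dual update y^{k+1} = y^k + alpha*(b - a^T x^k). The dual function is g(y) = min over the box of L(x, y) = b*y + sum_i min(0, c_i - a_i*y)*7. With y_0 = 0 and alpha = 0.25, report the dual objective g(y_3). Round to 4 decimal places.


Dual ascent for LP: min 15*x1 + 8*x2, 3*x1 + 4*x2 = 23, 0 <= x_i <= 7
Step 1: y^k = 0.0, reduced costs: (15.0, 8.0)
  x^k = (0.0, 0.0), subgradient = b - a^T x = 23.0
  y^{k+1} = 0.0 + 0.25*23.0 = 5.75
Step 2: y^k = 5.75, reduced costs: (-2.25, -15.0)
  x^k = (7.0, 7.0), subgradient = b - a^T x = -26.0
  y^{k+1} = 5.75 + 0.25*-26.0 = -0.75
Step 3: y^k = -0.75, reduced costs: (17.25, 11.0)
  x^k = (0.0, 0.0), subgradient = b - a^T x = 23.0
  y^{k+1} = -0.75 + 0.25*23.0 = 5.0
Dual objective at y_3 = 5.0: reduced costs (0.0, -12.0), box minimizer x = (0.0, 7.0)
g(y_3) = b*y + (c1 - a1*y)*x1 + (c2 - a2*y)*x2 = 23*5.0 + 0.0*0.0 + (-12.0)*7.0 = 115.0 + 0.0 - 84.0 = 31.0


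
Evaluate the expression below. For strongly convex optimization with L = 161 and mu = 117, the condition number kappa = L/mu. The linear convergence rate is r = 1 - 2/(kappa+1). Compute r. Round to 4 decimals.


Step 1: Compute the condition number.
kappa = L/mu = 161/117 = 1.3761
Step 2: Compute the convergence rate.
r = 1 - 2/(kappa + 1) = 1 - 2*mu/(L + mu) = (L - mu)/(L + mu) = 44/278 = 0.1583


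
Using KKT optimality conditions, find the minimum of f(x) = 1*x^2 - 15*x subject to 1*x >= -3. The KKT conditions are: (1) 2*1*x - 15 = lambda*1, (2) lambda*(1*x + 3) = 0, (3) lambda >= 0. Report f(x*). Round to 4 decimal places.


Step 1: Try lambda = 0 (constraint inactive).
Stationarity: 2*1*x - 15 = 0
x* = 15/(2*1) = 7.5
Check constraint: 1*7.5 = 7.5 >= -3 -- satisfied.
Step 2: Compute optimal value.
f(x*) = 1*7.5^2 - 15*7.5 = -56.25


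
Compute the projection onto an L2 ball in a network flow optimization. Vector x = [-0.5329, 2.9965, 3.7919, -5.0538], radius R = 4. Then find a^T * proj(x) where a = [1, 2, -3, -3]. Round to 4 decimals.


Step 1: Compute ||x|| (intermediates to 6 decimals).
||x|| = sqrt((-0.5329)^2 + 2.9965^2 + 3.7919^2 + (-5.0538)^2) = 7.013016
Step 2: Project.
Since ||x|| > R, scale = R/||x|| = 4/7.013016 = 0.570368, proj(x) = scale * x
proj(x) = [-0.303949, 1.709108, 2.162778, -2.882526]
Step 3: Dot product.
a^T * proj(x) = 1*(-0.303949) + 2*1.709108 - 3*2.162778 - 3*(-2.882526) = 5.2735


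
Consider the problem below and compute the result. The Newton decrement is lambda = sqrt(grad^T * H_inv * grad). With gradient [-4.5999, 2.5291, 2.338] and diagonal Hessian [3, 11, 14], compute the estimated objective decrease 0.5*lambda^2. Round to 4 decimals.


Step 1: H is diagonal, so H^(-1) * g = [-1.5333, 0.2299, 0.167].
Step 2: g^T H^(-1) g = sum_i g_i^2 / H_ii
  = (-4.5999)^2/3 + (2.5291)^2/11 + (2.338)^2/14
  = 7.053 + 0.5815 + 0.3904 = 8.025
Step 3: Objective decrease = 0.5 * g^T H^(-1) g = 4.0125


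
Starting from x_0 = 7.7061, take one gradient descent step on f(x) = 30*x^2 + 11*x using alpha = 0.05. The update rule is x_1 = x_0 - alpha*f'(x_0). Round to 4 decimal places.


We compute the gradient at x_0 and apply the update.
f'(x) = 60*x + 11
f'(7.7061) = 60*7.7061 + 11 = 473.366
x_1 = 7.7061 - 0.05*473.366 = -15.9622


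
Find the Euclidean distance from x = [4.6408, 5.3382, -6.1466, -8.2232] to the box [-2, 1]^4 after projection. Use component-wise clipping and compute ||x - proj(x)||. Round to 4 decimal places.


Project each component onto [-2, 1].
clip(4.6408) = 1.0, clip(5.3382) = 1.0, clip(-6.1466) = -2.0, clip(-8.2232) = -2.0
Projection = [1.0, 1.0, -2.0, -2.0]
Squared diffs: [13.2554, 18.82, 17.1943, 38.7282]
Distance = sqrt(87.9979) = 9.3807


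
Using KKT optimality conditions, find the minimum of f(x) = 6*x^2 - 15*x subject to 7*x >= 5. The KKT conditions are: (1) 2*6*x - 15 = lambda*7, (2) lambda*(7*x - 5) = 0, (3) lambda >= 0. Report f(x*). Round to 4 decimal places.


Step 1: Try lambda = 0 (constraint inactive).
Stationarity: 2*6*x - 15 = 0
x* = 15/(2*6) = 1.25
Check constraint: 7*1.25 = 8.75 >= 5 -- satisfied.
Step 2: Compute optimal value.
f(x*) = 6*1.25^2 - 15*1.25 = -9.375


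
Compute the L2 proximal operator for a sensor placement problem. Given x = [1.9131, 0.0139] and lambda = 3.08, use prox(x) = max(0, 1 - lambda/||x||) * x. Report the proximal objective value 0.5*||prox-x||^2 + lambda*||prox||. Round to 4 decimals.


Step 1: Compute ||x||.
||x|| = 1.9132
Step 2: Compute scaling factor.
scale = max(0, 1 - 3.08/1.9132) = 0.0
Step 3: prox(x) = [0.0, 0.0]
||prox(x)|| = 0.0
Step 4: Proximal objective.
0.5*||prox-x||^2 = 1.8301
lambda*||prox|| = 0.0
Total = 1.8301


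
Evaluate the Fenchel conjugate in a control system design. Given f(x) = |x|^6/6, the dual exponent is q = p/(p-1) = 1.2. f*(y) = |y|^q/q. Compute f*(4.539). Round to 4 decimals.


The conjugate exponent q satisfies 1/p + 1/q = 1.
p = 6, so q = 6/(6 - 1) = 1.2
|y|^q = 4.539^1.2 = 6.1426
f*(4.539) = 6.1426 / 1.2 = 5.1188


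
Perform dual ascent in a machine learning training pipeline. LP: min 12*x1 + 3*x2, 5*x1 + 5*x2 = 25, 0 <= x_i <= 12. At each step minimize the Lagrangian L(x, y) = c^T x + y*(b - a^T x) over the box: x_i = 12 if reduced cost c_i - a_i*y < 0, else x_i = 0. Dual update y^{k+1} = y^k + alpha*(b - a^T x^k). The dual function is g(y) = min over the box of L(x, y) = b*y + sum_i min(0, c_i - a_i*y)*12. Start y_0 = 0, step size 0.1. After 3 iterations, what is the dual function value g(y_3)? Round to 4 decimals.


Dual ascent for LP: min 12*x1 + 3*x2, 5*x1 + 5*x2 = 25, 0 <= x_i <= 12
Step 1: y^k = 0.0, reduced costs: (12.0, 3.0)
  x^k = (0.0, 0.0), subgradient = b - a^T x = 25.0
  y^{k+1} = 0.0 + 0.1*25.0 = 2.5
Step 2: y^k = 2.5, reduced costs: (-0.5, -9.5)
  x^k = (12.0, 12.0), subgradient = b - a^T x = -95.0
  y^{k+1} = 2.5 + 0.1*-95.0 = -7.0
Step 3: y^k = -7.0, reduced costs: (47.0, 38.0)
  x^k = (0.0, 0.0), subgradient = b - a^T x = 25.0
  y^{k+1} = -7.0 + 0.1*25.0 = -4.5
Dual objective at y_3 = -4.5: reduced costs (34.5, 25.5), box minimizer x = (0.0, 0.0)
g(y_3) = b*y + (c1 - a1*y)*x1 + (c2 - a2*y)*x2 = 25*(-4.5) + 34.5*0.0 + 25.5*0.0 = -112.5 + 0.0 + 0.0 = -112.5


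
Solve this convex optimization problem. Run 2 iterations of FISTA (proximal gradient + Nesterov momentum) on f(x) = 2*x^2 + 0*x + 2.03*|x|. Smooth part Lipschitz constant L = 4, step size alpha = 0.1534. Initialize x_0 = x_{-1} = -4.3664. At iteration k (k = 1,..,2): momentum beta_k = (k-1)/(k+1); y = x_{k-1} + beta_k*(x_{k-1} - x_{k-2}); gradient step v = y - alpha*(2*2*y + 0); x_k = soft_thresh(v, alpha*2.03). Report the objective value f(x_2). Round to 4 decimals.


FISTA on f(x) = 2*x^2 + 0*x + 2.03*|x|
L = 4, alpha = 0.1534
Iteration 1: beta = 0.0, y = -4.3664 + 0.0*(-4.3664 + 4.3664) = -4.3664
  grad(y) = -17.4656, v = y - alpha*grad = -1.6872
  prox(v) = soft_thresh(-1.6872, 0.3114) = -1.3758
Iteration 2: beta = 0.3333, y = -1.3758 + 0.3333*(-1.3758 + 4.3664) = -0.3789
  grad(y) = -1.5156, v = y - alpha*grad = -0.1464
  prox(v) = soft_thresh(-0.1464, 0.3114) = 0.0
f(x_2) = 2*0.0^2 + 0*0.0 + 2.03*|0.0| = 0.0


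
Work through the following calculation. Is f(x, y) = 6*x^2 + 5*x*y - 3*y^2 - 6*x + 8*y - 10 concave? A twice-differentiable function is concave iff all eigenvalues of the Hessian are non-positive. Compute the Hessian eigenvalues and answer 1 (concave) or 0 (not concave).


The Hessian of f(x,y) = 6*x^2 + 5*x*y - 3*y^2 - 6*x + 8*y - 10 is:
H = [[12, 5], [5, -6]]
Trace = 12 - 6 = 6
Determinant = 12*-6 - (5)^2 = -97
Discriminant = (6)^2 - 4*-97 = 424.0
Eigenvalues: lambda_1 = -7.2956, lambda_2 = 13.2956
The function is not concave.

0


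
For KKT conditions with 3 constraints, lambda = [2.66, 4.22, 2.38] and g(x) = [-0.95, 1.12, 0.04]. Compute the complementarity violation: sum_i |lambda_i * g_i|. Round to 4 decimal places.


KKT complementary slackness check:
lambda_1 * g_1 = 2.66 * -0.95 = -2.527
lambda_2 * g_2 = 4.22 * 1.12 = 4.7264
lambda_3 * g_3 = 2.38 * 0.04 = 0.0952
Total violation = 2.527 + 4.7264 + 0.0952 = 7.3486


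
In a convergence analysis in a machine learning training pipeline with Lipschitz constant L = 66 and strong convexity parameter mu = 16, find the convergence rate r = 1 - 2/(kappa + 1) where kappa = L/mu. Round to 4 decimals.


Step 1: Compute the condition number.
kappa = L/mu = 66/16 = 4.125
Step 2: Compute the convergence rate.
r = 1 - 2/(kappa + 1) = 1 - 2*mu/(L + mu) = (L - mu)/(L + mu) = 50/82 = 0.6098


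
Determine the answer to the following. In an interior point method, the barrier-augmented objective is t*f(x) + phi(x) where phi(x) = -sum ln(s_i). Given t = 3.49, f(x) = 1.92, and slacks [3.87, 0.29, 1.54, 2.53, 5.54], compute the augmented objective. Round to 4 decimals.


Step 1: Compute log-barrier.
ln values: [1.3533, -1.2379, 0.4318, 0.9282, 1.712]
phi = -(1.3533 - 1.2379 + 0.4318 + 0.9282 + 1.712) = -3.1874
Step 2: Compute augmented objective.
t*f(x) = 3.49*1.92 = 6.7008
Total = 6.7008 - 3.1874 = 3.5134


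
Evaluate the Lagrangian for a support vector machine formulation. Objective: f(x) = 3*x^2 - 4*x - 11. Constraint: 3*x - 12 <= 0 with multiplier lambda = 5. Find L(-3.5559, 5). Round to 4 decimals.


Step 1: Evaluate f(x).
f(-3.5559) = 3*(-3.5559)^2 - 4*(-3.5559) - 11 = 41.1569
Step 2: Evaluate g(x).
g(-3.5559) = 3*-3.5559 - 12 = -22.6677
Step 3: Compute Lagrangian.
L = 41.1569 + 5*-22.6677 = -72.1816


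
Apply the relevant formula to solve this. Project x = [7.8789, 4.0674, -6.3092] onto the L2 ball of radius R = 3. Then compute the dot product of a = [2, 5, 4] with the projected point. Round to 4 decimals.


Step 1: Compute ||x|| (intermediates to 6 decimals).
||x|| = sqrt(7.8789^2 + 4.0674^2 + (-6.3092)^2) = 10.882408
Step 2: Project.
Since ||x|| > R, scale = R/||x|| = 3/10.882408 = 0.275674, proj(x) = scale * x
proj(x) = [2.172008, 1.121276, -1.739282]
Step 3: Dot product.
a^T * proj(x) = 2*2.172008 + 5*1.121276 + 4*(-1.739282) = 2.9933


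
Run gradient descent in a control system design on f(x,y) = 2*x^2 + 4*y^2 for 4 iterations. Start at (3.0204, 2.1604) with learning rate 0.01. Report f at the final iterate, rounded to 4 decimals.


Gradient descent on f(x,y) = 2*x^2 + 4*y^2.
Starting point: (3.0204, 2.1604), alpha = 0.01
Step 1: grad_x = 2*2*3.0204 = 12.0816, grad_y = 2*4*2.1604 = 17.2832
  x_1 = 3.0204 - 0.01*12.0816 = 2.8996
  y_1 = 2.1604 - 0.01*17.2832 = 1.9876
Step 2: grad_x = 2*2*2.8996 = 11.5983, grad_y = 2*4*1.9876 = 15.9005
  x_2 = 2.8996 - 0.01*11.5983 = 2.7836
  y_2 = 1.9876 - 0.01*15.9005 = 1.8286
Step 3: grad_x = 2*2*2.7836 = 11.1344, grad_y = 2*4*1.8286 = 14.6285
  x_3 = 2.7836 - 0.01*11.1344 = 2.6723
  y_3 = 1.8286 - 0.01*14.6285 = 1.6823
Step 4: grad_x = 2*2*2.6723 = 10.689, grad_y = 2*4*1.6823 = 13.4582
  x_4 = 2.6723 - 0.01*10.689 = 2.5654
  y_4 = 1.6823 - 0.01*13.4582 = 1.5477
f(2.5654, 1.5477) = 2*2.5654^2 + 4*1.5477^2 = 22.7437


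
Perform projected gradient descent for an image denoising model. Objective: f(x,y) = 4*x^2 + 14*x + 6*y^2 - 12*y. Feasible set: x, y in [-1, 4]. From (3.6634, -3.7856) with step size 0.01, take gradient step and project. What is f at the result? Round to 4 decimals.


Step 1: Compute gradient at (3.6634, -3.7856).
grad_x = 2*4*3.6634 + 14 = 43.3072
grad_y = 2*6*-3.7856 - 12 = -57.4272
Step 2: Gradient step.
x_raw = 3.6634 - 0.01*43.3072 = 3.2303
y_raw = -3.7856 - 0.01*-57.4272 = -3.2113
Step 3: Project onto [-1, 4].
x_proj = clip(3.2303) = 3.2303
y_proj = clip(-3.2113) = -1.0
Step 4: Evaluate f.
f(3.2303, -1.0) = 104.9647


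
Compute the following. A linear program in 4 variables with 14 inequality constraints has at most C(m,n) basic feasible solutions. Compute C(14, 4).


Each vertex corresponds to some choice of n active constraints out of m, so the number of vertices is at most C(m, n) = m! / (n!(m-n)!).
m = 14, n = 4
Numerator: 14 * 13 * 12 * 11
Denominator: 4! = 24
C(14, 4) = 1001


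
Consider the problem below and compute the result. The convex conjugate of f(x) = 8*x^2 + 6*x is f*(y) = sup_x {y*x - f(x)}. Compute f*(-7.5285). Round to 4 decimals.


f*(y) = sup_x {y*x - a*x^2 - b*x} = sup_x {(y-b)*x - a*x^2}
FOC: (y - b) - 2a*x = 0 => x* = (y - b)/(2a)
x* = (-7.5285 - 6)/(2*8) = -0.8455
f*(-7.5285) = (y-b)^2/(4a) = (-7.5285 - 6)^2/(4*8)
= 183.0203/32 = 5.7194


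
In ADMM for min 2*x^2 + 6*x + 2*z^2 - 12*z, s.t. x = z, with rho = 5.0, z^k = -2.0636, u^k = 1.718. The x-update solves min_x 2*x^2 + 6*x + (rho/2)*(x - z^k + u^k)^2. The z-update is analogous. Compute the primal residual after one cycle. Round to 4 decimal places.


ADMM iteration with rho = 5.0, z^k = -2.0636, u^k = 1.718
Step 1: x-update.
Minimize 2*x^2 + 6*x + (5.0/2)*(x + 2.0636 + 1.718)^2
FOC: (2*2 + 5.0)*x = -6 + 5.0*(-2.0636 - 1.718)
x^{k+1} = -2.7676
Step 2: z-update.
Minimize 2*z^2 - 12*z + (5.0/2)*(-2.7676 - z + 1.718)^2
FOC: (2*2 + 5.0)*z = 12 + 5.0*(-2.7676 + 1.718)
z^{k+1} = 0.7502
Step 3: u-update.
u^{k+1} = 1.718 - 2.7676 - 0.7502 = -1.7998
Step 4: Primal residual = |-2.7676 - 0.7502| = 3.5178


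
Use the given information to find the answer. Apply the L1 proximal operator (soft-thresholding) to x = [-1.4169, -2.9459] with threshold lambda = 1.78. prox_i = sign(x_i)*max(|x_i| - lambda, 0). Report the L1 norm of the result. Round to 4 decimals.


Soft-thresholding with lambda = 1.78:
prox(-1.4169) = sign(-1.4169)*max(|-1.4169| - 1.78, 0) = 0.0
prox(-2.9459) = sign(-2.9459)*max(|-2.9459| - 1.78, 0) = -1.1659
prox(x) = [0.0, -1.1659]
||prox(x)||_1 = 0.0 + 1.1659 = 1.1659


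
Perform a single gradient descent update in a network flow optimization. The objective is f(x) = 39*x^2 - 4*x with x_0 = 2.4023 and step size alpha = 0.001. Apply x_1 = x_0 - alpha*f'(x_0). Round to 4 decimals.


We compute the gradient at x_0 and apply the update.
f'(x) = 78*x - 4
f'(2.4023) = 78*2.4023 - 4 = 183.3794
x_1 = 2.4023 - 0.001*183.3794 = 2.2189


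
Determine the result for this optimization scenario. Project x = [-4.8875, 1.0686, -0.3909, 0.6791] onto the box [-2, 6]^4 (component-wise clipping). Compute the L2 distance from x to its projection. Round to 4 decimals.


Project each component onto [-2, 6].
clip(-4.8875) = -2.0, clip(1.0686) = 1.0686, clip(-0.3909) = -0.3909, clip(0.6791) = 0.6791
Projection = [-2.0, 1.0686, -0.3909, 0.6791]
Squared diffs: [8.3377, 0.0, 0.0, 0.0]
Distance = sqrt(8.3377) = 2.8875


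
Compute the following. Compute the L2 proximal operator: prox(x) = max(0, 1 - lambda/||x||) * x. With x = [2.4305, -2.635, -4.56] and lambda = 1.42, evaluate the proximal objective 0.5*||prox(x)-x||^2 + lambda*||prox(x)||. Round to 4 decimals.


Step 1: Compute ||x||.
||x|| = 5.8004
Step 2: Compute scaling factor.
scale = max(0, 1 - 1.42/5.8004) = 0.7552
Step 3: prox(x) = [1.8355, -1.9899, -3.4437]
||prox(x)|| = 4.3804
Step 4: Proximal objective.
0.5*||prox-x||^2 = 1.0082
lambda*||prox|| = 6.2202
Total = 7.2283


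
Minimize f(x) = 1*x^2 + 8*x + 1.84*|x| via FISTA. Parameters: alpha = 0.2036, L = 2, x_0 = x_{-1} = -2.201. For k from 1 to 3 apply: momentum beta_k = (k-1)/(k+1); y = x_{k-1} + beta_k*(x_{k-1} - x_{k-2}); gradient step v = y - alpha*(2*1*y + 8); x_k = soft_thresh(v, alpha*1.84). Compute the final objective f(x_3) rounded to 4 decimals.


FISTA on f(x) = 1*x^2 + 8*x + 1.84*|x|
L = 2, alpha = 0.2036
Iteration 1: beta = 0.0, y = -2.201 + 0.0*(-2.201 + 2.201) = -2.201
  grad(y) = 3.598, v = y - alpha*grad = -2.9336
  prox(v) = soft_thresh(-2.9336, 0.3746) = -2.5589
Iteration 2: beta = 0.3333, y = -2.5589 + 0.3333*(-2.5589 + 2.201) = -2.6782
  grad(y) = 2.6435, v = y - alpha*grad = -3.2165
  prox(v) = soft_thresh(-3.2165, 0.3746) = -2.8418
Iteration 3: beta = 0.5, y = -2.8418 + 0.5*(-2.8418 + 2.5589) = -2.9833
  grad(y) = 2.0334, v = y - alpha*grad = -3.3973
  prox(v) = soft_thresh(-3.3973, 0.3746) = -3.0227
f(x_3) = 1*(-3.0227)^2 + 8*(-3.0227) + 1.84*|-3.0227| = -9.4831


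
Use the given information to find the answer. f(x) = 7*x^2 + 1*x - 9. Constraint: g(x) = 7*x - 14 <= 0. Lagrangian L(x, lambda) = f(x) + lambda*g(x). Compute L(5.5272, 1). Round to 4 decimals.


Step 1: Evaluate f(x).
f(5.5272) = 7*5.5272^2 + 1*5.5272 - 9 = 210.3768
Step 2: Evaluate g(x).
g(5.5272) = 7*5.5272 - 14 = 24.6904
Step 3: Compute Lagrangian.
L = 210.3768 + 1*24.6904 = 235.0672
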